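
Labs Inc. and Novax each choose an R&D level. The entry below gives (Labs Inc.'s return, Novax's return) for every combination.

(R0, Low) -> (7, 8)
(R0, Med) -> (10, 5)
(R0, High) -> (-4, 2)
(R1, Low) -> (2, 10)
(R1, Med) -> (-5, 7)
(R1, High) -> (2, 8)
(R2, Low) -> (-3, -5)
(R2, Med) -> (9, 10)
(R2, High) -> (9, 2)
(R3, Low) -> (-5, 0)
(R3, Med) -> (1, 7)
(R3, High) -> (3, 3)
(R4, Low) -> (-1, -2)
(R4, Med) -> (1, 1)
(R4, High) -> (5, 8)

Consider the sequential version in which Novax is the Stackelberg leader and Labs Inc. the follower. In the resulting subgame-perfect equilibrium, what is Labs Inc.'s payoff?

Labs Inc. best-responds to each possible Novax move:
- Low: BR = R0, leader payoff 8.
- Med: BR = R0, leader payoff 5.
- High: BR = R2, leader payoff 2.
Novax's induced payoffs are 8, 5, 2, so Novax commits to Low. Subgame-perfect outcome: (R0, Low) with payoffs (7, 8).

7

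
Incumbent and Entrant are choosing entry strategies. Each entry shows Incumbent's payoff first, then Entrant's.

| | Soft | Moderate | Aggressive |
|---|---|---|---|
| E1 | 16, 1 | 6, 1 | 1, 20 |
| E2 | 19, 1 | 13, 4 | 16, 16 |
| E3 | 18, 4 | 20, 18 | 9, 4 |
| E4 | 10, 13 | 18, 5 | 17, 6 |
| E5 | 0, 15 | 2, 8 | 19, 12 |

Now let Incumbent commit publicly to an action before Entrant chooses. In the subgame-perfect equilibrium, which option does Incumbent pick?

E3

Solve by backward induction (Incumbent leads).
- E1 → Entrant plays Aggressive (best of 1, 1, 20); Incumbent gets 1.
- E2 → Entrant plays Aggressive (best of 1, 4, 16); Incumbent gets 16.
- E3 → Entrant plays Moderate (best of 4, 18, 4); Incumbent gets 20.
- E4 → Entrant plays Soft (best of 13, 5, 6); Incumbent gets 10.
- E5 → Entrant plays Soft (best of 15, 8, 12); Incumbent gets 0.
Incumbent's induced payoffs are 1, 16, 20, 10, 0, so Incumbent commits to E3. Subgame-perfect outcome: (E3, Moderate) with payoffs (20, 18).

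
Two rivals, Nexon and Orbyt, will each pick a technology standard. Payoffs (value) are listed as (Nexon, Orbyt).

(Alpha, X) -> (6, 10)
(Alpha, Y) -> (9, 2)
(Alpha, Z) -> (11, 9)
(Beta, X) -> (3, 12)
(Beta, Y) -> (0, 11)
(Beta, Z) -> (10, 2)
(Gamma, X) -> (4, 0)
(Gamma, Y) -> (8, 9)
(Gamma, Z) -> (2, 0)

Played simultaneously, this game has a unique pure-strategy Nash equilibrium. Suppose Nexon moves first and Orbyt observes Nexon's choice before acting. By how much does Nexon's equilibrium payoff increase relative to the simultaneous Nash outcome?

2

Backward induction with Nexon moving first.
- Alpha: BR = X, leader payoff 6.
- Beta: BR = X, leader payoff 3.
- Gamma: BR = Y, leader payoff 8.
Nexon's induced payoffs are 6, 3, 8, so Nexon commits to Gamma. Subgame-perfect outcome: (Gamma, Y) with payoffs (8, 9).
For the simultaneous game, intersect best replies.
Nexon's best replies: X→Alpha; Y→Alpha; Z→Alpha.
Orbyt's best replies: Alpha→X; Beta→X; Gamma→Y.
Only (Alpha, X) has each player best-responding; Nash payoffs (6, 10).
Nexon's commitment gain: 8 − 6 = 2.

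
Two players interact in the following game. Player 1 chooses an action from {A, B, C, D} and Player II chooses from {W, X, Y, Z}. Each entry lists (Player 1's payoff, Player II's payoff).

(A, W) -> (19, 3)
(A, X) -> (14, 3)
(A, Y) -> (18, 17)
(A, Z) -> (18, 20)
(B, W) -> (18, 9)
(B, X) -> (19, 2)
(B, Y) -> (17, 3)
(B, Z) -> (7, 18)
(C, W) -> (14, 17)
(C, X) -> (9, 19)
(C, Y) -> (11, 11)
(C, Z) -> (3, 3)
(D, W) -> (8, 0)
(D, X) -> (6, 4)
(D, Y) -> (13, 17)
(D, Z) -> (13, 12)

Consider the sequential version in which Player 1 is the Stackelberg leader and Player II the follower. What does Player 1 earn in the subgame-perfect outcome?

18

Solve by backward induction (Player 1 leads).
- A: BR = Z, leader payoff 18.
- B: BR = Z, leader payoff 7.
- C: BR = X, leader payoff 9.
- D: BR = Y, leader payoff 13.
Player 1's induced payoffs are 18, 7, 9, 13, so Player 1 commits to A. Subgame-perfect outcome: (A, Z) with payoffs (18, 20).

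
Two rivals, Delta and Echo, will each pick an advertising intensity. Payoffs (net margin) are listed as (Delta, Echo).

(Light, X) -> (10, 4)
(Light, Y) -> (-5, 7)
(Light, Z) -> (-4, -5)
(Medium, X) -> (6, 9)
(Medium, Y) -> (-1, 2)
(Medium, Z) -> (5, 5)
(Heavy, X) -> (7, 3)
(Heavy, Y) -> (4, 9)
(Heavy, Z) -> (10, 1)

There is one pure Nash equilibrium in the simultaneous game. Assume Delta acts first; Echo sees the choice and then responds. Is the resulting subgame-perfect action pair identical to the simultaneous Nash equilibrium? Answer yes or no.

no

Backward induction with Delta moving first.
- Light: BR = Y, leader payoff -5.
- Medium: BR = X, leader payoff 6.
- Heavy: BR = Y, leader payoff 4.
Maximizing over -5, 6, 4, Delta chooses Medium. Subgame-perfect outcome: (Medium, X) with payoffs (6, 9).
For the simultaneous game, intersect best replies.
Delta's best replies: X→Light; Y→Heavy; Z→Heavy.
Echo's best replies: Light→Y; Medium→X; Heavy→Y.
Only (Heavy, Y) has each player best-responding; Nash payoffs (4, 9).
Sequential outcome (Medium, X) differs from the Nash profile (Heavy, Y).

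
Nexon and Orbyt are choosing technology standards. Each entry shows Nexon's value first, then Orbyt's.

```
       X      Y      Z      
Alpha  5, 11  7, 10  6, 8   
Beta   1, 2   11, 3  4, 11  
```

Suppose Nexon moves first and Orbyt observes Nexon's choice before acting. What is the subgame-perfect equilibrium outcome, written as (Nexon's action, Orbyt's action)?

Solve by backward induction (Nexon leads).
- Alpha → Orbyt plays X (best of 11, 10, 8); Nexon gets 5.
- Beta → Orbyt plays Z (best of 2, 3, 11); Nexon gets 4.
Maximizing over 5, 4, Nexon chooses Alpha. Subgame-perfect outcome: (Alpha, X) with payoffs (5, 11).

(Alpha, X)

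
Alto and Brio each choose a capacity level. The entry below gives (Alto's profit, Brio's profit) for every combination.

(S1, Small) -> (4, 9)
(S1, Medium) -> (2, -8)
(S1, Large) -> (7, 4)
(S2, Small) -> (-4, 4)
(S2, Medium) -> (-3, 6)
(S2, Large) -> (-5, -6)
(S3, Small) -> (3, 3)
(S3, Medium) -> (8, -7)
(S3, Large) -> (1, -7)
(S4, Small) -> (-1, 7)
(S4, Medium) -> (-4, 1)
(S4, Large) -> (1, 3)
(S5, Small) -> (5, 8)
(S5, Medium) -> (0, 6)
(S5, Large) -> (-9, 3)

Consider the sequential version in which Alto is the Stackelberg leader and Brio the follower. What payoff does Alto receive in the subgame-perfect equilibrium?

Work backward from Brio's decision.
- S1: Brio compares 9, -8, 4 and picks Small; Alto would get 4.
- S2: Brio compares 4, 6, -6 and picks Medium; Alto would get -3.
- S3: Brio compares 3, -7, -7 and picks Small; Alto would get 3.
- S4: Brio compares 7, 1, 3 and picks Small; Alto would get -1.
- S5: Brio compares 8, 6, 3 and picks Small; Alto would get 5.
Among 4, -3, 3, -1, 5, the best is 5 at S5. Subgame-perfect outcome: (S5, Small) with payoffs (5, 8).

5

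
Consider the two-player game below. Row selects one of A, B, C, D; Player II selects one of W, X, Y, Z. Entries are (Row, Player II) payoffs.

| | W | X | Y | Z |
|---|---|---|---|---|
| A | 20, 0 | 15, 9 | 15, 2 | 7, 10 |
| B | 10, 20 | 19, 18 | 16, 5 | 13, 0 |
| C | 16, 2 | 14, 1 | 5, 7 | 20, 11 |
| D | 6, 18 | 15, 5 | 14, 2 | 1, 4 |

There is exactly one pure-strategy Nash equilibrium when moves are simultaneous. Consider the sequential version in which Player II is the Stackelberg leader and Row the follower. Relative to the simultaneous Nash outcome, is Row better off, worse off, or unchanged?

worse off

Backward induction with Player II moving first.
- W: Row compares 20, 10, 16, 6 and picks A; Player II would get 0.
- X: Row compares 15, 19, 14, 15 and picks B; Player II would get 18.
- Y: Row compares 15, 16, 5, 14 and picks B; Player II would get 5.
- Z: Row compares 7, 13, 20, 1 and picks C; Player II would get 11.
Maximizing over 0, 18, 5, 11, Player II chooses X. Subgame-perfect outcome: (B, X) with payoffs (19, 18).
For the simultaneous game, intersect best replies.
Row's best replies: W→A; X→B; Y→B; Z→C.
Player II's best replies: A→Z; B→W; C→Z; D→W.
Only (C, Z) has each player best-responding; Nash payoffs (20, 11).
Row earns 19 sequentially versus 20 at the Nash outcome: worse off.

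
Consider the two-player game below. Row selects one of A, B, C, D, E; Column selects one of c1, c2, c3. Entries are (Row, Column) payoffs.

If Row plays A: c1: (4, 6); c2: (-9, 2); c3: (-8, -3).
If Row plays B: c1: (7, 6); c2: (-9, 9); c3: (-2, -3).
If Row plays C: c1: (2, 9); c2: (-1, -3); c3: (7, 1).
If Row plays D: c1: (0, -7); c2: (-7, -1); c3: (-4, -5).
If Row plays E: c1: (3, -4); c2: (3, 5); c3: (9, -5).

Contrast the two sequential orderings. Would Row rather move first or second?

If Row leads: Column's best replies are A→c1, B→c2, C→c1, D→c2, E→c2; Row's induced payoffs 4, -9, 2, -7, 3; outcome (A, c1), payoffs (4, 6).
If Column leads: Row's best replies are c1→B, c2→E, c3→E; Column's induced payoffs 6, 5, -5; outcome (B, c1), payoffs (7, 6).
Row gets 4 moving first and 7 moving second, so Row prefers to move second.

second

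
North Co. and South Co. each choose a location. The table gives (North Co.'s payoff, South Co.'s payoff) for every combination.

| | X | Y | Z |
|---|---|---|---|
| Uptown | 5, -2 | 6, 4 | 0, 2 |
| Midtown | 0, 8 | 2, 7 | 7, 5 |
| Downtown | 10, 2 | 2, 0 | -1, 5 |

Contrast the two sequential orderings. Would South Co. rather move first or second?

first

If North Co. leads: South Co.'s best replies are Uptown→Y, Midtown→X, Downtown→Z; North Co.'s induced payoffs 6, 0, -1; outcome (Uptown, Y), payoffs (6, 4).
If South Co. leads: North Co.'s best replies are X→Downtown, Y→Uptown, Z→Midtown; South Co.'s induced payoffs 2, 4, 5; outcome (Midtown, Z), payoffs (7, 5).
South Co. gets 5 moving first and 4 moving second, so South Co. prefers to move first.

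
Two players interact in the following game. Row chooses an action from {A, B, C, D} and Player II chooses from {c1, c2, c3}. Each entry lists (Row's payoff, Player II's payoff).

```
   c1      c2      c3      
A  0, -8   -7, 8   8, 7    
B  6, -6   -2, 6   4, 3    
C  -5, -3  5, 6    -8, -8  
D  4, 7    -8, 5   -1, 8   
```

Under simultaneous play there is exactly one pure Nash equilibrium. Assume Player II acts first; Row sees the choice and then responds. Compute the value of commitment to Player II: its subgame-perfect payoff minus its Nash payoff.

1

Solve by backward induction (Player II leads).
- c1: BR = B, leader payoff -6.
- c2: BR = C, leader payoff 6.
- c3: BR = A, leader payoff 7.
Player II's induced payoffs are -6, 6, 7, so Player II commits to c3. Subgame-perfect outcome: (A, c3) with payoffs (8, 7).
Under simultaneous play:
Row's best replies: c1→B; c2→C; c3→A.
Player II's best replies: A→c2; B→c2; C→c2; D→c3.
The unique mutual best reply is (C, c2), giving (5, 6).
Player II's commitment gain: 7 − 6 = 1.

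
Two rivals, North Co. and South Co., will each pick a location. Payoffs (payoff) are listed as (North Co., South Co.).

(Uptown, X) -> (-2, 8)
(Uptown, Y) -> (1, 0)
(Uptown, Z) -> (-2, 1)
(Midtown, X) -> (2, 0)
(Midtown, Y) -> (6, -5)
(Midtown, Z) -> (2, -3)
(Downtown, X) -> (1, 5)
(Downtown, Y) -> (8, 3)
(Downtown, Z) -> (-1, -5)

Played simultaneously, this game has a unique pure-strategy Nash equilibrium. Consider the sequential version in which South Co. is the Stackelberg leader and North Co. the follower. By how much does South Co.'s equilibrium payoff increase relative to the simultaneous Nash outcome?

3

Backward induction with South Co. moving first.
- X → North Co. plays Midtown (best of -2, 2, 1); South Co. gets 0.
- Y → North Co. plays Downtown (best of 1, 6, 8); South Co. gets 3.
- Z → North Co. plays Midtown (best of -2, 2, -1); South Co. gets -3.
Among 0, 3, -3, the best is 3 at Y. Subgame-perfect outcome: (Downtown, Y) with payoffs (8, 3).
For the simultaneous game, intersect best replies.
North Co.'s best replies: X→Midtown; Y→Downtown; Z→Midtown.
South Co.'s best replies: Uptown→X; Midtown→X; Downtown→X.
Only (Midtown, X) has each player best-responding; Nash payoffs (2, 0).
South Co.'s commitment gain: 3 − 0 = 3.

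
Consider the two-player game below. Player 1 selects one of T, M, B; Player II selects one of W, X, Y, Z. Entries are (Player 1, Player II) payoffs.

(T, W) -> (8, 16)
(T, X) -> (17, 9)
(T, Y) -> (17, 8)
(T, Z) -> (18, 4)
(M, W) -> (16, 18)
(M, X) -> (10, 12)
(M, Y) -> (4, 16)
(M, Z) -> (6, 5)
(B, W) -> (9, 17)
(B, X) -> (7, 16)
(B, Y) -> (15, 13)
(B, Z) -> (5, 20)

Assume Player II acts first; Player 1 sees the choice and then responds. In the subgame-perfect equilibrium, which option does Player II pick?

Backward induction with Player II moving first.
- W: Player 1 compares 8, 16, 9 and picks M; Player II would get 18.
- X: Player 1 compares 17, 10, 7 and picks T; Player II would get 9.
- Y: Player 1 compares 17, 4, 15 and picks T; Player II would get 8.
- Z: Player 1 compares 18, 6, 5 and picks T; Player II would get 4.
Among 18, 9, 8, 4, the best is 18 at W. Subgame-perfect outcome: (M, W) with payoffs (16, 18).

W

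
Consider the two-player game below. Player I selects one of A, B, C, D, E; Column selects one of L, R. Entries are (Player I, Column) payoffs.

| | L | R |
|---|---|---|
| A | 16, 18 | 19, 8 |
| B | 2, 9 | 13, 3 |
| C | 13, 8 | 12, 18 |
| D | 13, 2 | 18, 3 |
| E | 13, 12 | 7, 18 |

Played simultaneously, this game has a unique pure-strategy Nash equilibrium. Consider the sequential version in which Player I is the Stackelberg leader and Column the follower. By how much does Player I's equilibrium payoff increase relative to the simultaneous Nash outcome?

Work backward from Column's decision.
- A → Column plays L (best of 18, 8); Player I gets 16.
- B → Column plays L (best of 9, 3); Player I gets 2.
- C → Column plays R (best of 8, 18); Player I gets 12.
- D → Column plays R (best of 2, 3); Player I gets 18.
- E → Column plays R (best of 12, 18); Player I gets 7.
Maximizing over 16, 2, 12, 18, 7, Player I chooses D. Subgame-perfect outcome: (D, R) with payoffs (18, 3).
For the simultaneous game, intersect best replies.
Player I's best replies: L→A; R→A.
Column's best replies: A→L; B→L; C→R; D→R; E→R.
Only (A, L) has each player best-responding; Nash payoffs (16, 18).
Player I's commitment gain: 18 − 16 = 2.

2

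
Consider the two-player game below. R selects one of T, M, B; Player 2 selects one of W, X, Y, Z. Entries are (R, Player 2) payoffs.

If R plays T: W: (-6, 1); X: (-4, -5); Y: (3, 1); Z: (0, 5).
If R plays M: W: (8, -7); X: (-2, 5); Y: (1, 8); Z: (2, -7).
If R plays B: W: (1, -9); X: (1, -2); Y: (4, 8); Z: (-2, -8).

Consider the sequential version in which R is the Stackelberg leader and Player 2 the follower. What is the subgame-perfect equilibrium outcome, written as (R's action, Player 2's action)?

Backward induction with R moving first.
- T: BR = Z, leader payoff 0.
- M: BR = Y, leader payoff 1.
- B: BR = Y, leader payoff 4.
R's induced payoffs are 0, 1, 4, so R commits to B. Subgame-perfect outcome: (B, Y) with payoffs (4, 8).

(B, Y)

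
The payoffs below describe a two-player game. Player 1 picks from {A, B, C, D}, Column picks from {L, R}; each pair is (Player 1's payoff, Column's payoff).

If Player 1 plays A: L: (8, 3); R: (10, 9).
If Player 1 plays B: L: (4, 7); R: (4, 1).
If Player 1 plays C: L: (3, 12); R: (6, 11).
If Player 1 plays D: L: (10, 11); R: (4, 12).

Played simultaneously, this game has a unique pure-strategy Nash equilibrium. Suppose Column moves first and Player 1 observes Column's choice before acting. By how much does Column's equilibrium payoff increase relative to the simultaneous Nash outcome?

Player 1 best-responds to each possible Column move:
- L: Player 1 compares 8, 4, 3, 10 and picks D; Column would get 11.
- R: Player 1 compares 10, 4, 6, 4 and picks A; Column would get 9.
Maximizing over 11, 9, Column chooses L. Subgame-perfect outcome: (D, L) with payoffs (10, 11).
Now find the simultaneous Nash equilibrium.
Player 1's best replies: L→D; R→A.
Column's best replies: A→R; B→L; C→L; D→R.
The unique mutual best reply is (A, R), giving (10, 9).
Column's commitment gain: 11 − 9 = 2.

2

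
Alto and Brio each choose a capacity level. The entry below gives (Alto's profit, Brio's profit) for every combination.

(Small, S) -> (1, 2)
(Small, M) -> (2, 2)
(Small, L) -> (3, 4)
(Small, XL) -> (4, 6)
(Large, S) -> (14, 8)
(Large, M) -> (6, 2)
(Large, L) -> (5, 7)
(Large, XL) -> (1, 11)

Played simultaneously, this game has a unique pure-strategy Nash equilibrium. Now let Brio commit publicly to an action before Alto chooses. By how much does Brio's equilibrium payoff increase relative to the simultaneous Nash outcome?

2

Work backward from Alto's decision.
- S: BR = Large, leader payoff 8.
- M: BR = Large, leader payoff 2.
- L: BR = Large, leader payoff 7.
- XL: BR = Small, leader payoff 6.
Brio's induced payoffs are 8, 2, 7, 6, so Brio commits to S. Subgame-perfect outcome: (Large, S) with payoffs (14, 8).
Now find the simultaneous Nash equilibrium.
Alto's best replies: S→Large; M→Large; L→Large; XL→Small.
Brio's best replies: Small→XL; Large→XL.
Only (Small, XL) has each player best-responding; Nash payoffs (4, 6).
Brio's commitment gain: 8 − 6 = 2.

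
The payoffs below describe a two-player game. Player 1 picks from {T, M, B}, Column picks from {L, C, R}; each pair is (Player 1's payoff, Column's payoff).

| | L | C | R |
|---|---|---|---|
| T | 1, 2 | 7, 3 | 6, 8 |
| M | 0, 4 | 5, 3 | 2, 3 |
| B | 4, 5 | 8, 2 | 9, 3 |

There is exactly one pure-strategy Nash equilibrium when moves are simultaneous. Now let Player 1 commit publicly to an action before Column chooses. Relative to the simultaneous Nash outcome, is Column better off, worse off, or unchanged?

Solve by backward induction (Player 1 leads).
- T: BR = R, leader payoff 6.
- M: BR = L, leader payoff 0.
- B: BR = L, leader payoff 4.
Player 1's induced payoffs are 6, 0, 4, so Player 1 commits to T. Subgame-perfect outcome: (T, R) with payoffs (6, 8).
Under simultaneous play:
Player 1's best replies: L→B; C→B; R→B.
Column's best replies: T→R; M→L; B→L.
Only (B, L) has each player best-responding; Nash payoffs (4, 5).
Column earns 8 sequentially versus 5 at the Nash outcome: better off.

better off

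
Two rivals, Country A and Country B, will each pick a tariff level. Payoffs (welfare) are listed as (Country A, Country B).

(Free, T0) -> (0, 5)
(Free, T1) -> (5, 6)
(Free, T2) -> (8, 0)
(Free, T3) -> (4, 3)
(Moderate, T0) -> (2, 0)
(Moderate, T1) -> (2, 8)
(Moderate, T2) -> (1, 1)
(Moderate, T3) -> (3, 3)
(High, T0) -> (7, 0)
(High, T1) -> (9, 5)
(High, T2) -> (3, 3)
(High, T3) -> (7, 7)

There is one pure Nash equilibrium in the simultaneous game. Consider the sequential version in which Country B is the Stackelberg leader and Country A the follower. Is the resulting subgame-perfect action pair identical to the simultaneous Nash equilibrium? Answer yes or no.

yes

Country A best-responds to each possible Country B move:
- T0: Country A compares 0, 2, 7 and picks High; Country B would get 0.
- T1: Country A compares 5, 2, 9 and picks High; Country B would get 5.
- T2: Country A compares 8, 1, 3 and picks Free; Country B would get 0.
- T3: Country A compares 4, 3, 7 and picks High; Country B would get 7.
Among 0, 5, 0, 7, the best is 7 at T3. Subgame-perfect outcome: (High, T3) with payoffs (7, 7).
For the simultaneous game, intersect best replies.
Country A's best replies: T0→High; T1→High; T2→Free; T3→High.
Country B's best replies: Free→T1; Moderate→T1; High→T3.
The unique mutual best reply is (High, T3), giving (7, 7).
Sequential outcome (High, T3) coincides with the Nash profile (High, T3).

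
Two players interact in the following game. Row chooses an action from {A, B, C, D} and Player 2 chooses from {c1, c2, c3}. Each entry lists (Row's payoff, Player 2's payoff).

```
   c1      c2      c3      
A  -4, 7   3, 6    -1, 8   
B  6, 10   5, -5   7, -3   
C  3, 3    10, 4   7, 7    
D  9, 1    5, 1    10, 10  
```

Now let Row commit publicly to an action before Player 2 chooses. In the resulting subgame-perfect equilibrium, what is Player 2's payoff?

Solve by backward induction (Row leads).
- A → Player 2 plays c3 (best of 7, 6, 8); Row gets -1.
- B → Player 2 plays c1 (best of 10, -5, -3); Row gets 6.
- C → Player 2 plays c3 (best of 3, 4, 7); Row gets 7.
- D → Player 2 plays c3 (best of 1, 1, 10); Row gets 10.
Among -1, 6, 7, 10, the best is 10 at D. Subgame-perfect outcome: (D, c3) with payoffs (10, 10).

10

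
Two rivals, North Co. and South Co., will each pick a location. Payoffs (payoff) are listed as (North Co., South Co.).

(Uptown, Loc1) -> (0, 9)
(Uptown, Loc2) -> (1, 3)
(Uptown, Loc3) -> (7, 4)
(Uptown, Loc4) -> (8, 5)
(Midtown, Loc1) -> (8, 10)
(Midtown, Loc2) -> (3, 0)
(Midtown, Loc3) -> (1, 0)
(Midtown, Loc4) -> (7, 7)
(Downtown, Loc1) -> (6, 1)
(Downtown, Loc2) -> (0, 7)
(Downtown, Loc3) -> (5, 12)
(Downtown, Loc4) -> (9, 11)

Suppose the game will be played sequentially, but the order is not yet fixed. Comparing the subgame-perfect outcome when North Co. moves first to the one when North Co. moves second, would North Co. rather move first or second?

second

If North Co. leads: South Co.'s best replies are Uptown→Loc1, Midtown→Loc1, Downtown→Loc3; North Co.'s induced payoffs 0, 8, 5; outcome (Midtown, Loc1), payoffs (8, 10).
If South Co. leads: North Co.'s best replies are Loc1→Midtown, Loc2→Midtown, Loc3→Uptown, Loc4→Downtown; South Co.'s induced payoffs 10, 0, 4, 11; outcome (Downtown, Loc4), payoffs (9, 11).
North Co. gets 8 moving first and 9 moving second, so North Co. prefers to move second.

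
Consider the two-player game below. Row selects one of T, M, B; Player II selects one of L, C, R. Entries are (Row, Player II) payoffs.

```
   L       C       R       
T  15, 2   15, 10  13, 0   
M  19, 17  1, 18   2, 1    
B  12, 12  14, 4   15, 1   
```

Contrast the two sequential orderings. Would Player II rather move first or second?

first

If Row leads: Player II's best replies are T→C, M→C, B→L; Row's induced payoffs 15, 1, 12; outcome (T, C), payoffs (15, 10).
If Player II leads: Row's best replies are L→M, C→T, R→B; Player II's induced payoffs 17, 10, 1; outcome (M, L), payoffs (19, 17).
Player II gets 17 moving first and 10 moving second, so Player II prefers to move first.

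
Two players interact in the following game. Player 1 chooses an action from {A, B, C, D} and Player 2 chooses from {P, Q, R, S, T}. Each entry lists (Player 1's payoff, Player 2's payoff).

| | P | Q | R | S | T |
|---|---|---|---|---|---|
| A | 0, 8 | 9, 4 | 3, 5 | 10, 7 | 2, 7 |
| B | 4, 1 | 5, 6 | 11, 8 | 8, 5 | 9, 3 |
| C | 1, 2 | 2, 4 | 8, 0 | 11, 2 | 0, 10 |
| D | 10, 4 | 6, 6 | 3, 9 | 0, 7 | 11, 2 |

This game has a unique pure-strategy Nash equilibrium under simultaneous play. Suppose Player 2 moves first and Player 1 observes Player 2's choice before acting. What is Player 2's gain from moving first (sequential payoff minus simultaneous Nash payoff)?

0

Player 1 best-responds to each possible Player 2 move:
- P → Player 1 plays D (best of 0, 4, 1, 10); Player 2 gets 4.
- Q → Player 1 plays A (best of 9, 5, 2, 6); Player 2 gets 4.
- R → Player 1 plays B (best of 3, 11, 8, 3); Player 2 gets 8.
- S → Player 1 plays C (best of 10, 8, 11, 0); Player 2 gets 2.
- T → Player 1 plays D (best of 2, 9, 0, 11); Player 2 gets 2.
Maximizing over 4, 4, 8, 2, 2, Player 2 chooses R. Subgame-perfect outcome: (B, R) with payoffs (11, 8).
For the simultaneous game, intersect best replies.
Player 1's best replies: P→D; Q→A; R→B; S→C; T→D.
Player 2's best replies: A→P; B→R; C→T; D→R.
The unique mutual best reply is (B, R), giving (11, 8).
Player 2's commitment gain: 8 − 8 = 0.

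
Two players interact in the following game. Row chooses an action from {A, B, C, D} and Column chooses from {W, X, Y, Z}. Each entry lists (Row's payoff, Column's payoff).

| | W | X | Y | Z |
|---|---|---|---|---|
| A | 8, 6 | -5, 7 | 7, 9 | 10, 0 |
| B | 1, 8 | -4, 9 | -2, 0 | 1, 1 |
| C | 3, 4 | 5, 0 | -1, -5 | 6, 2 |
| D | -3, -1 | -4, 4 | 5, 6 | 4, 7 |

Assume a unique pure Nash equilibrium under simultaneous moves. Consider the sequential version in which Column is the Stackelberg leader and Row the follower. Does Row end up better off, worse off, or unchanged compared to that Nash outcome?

Solve by backward induction (Column leads).
- W: Row compares 8, 1, 3, -3 and picks A; Column would get 6.
- X: Row compares -5, -4, 5, -4 and picks C; Column would get 0.
- Y: Row compares 7, -2, -1, 5 and picks A; Column would get 9.
- Z: Row compares 10, 1, 6, 4 and picks A; Column would get 0.
Among 6, 0, 9, 0, the best is 9 at Y. Subgame-perfect outcome: (A, Y) with payoffs (7, 9).
Now find the simultaneous Nash equilibrium.
Row's best replies: W→A; X→C; Y→A; Z→A.
Column's best replies: A→Y; B→X; C→W; D→Z.
Only (A, Y) has each player best-responding; Nash payoffs (7, 9).
Row earns 7 sequentially versus 7 at the Nash outcome: unchanged.

unchanged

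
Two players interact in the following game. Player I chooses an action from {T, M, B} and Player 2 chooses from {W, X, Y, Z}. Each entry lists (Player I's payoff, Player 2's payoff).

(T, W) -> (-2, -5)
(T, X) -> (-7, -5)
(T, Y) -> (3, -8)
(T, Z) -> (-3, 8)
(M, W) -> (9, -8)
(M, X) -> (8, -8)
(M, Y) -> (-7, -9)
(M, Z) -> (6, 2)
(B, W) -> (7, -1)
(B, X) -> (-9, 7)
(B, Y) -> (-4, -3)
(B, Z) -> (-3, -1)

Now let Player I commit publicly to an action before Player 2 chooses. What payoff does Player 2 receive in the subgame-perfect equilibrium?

Work backward from Player 2's decision.
- T: Player 2 compares -5, -5, -8, 8 and picks Z; Player I would get -3.
- M: Player 2 compares -8, -8, -9, 2 and picks Z; Player I would get 6.
- B: Player 2 compares -1, 7, -3, -1 and picks X; Player I would get -9.
Maximizing over -3, 6, -9, Player I chooses M. Subgame-perfect outcome: (M, Z) with payoffs (6, 2).

2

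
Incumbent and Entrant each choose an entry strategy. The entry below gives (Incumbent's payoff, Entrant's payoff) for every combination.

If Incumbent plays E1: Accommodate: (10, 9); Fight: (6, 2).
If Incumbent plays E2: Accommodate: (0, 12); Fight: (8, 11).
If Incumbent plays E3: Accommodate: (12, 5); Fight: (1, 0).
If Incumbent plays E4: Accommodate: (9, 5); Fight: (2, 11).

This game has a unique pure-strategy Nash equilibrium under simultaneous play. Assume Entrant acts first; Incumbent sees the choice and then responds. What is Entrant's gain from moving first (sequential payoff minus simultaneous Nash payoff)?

Solve by backward induction (Entrant leads).
- Accommodate: Incumbent compares 10, 0, 12, 9 and picks E3; Entrant would get 5.
- Fight: Incumbent compares 6, 8, 1, 2 and picks E2; Entrant would get 11.
Maximizing over 5, 11, Entrant chooses Fight. Subgame-perfect outcome: (E2, Fight) with payoffs (8, 11).
For the simultaneous game, intersect best replies.
Incumbent's best replies: Accommodate→E3; Fight→E2.
Entrant's best replies: E1→Accommodate; E2→Accommodate; E3→Accommodate; E4→Fight.
Only (E3, Accommodate) has each player best-responding; Nash payoffs (12, 5).
Entrant's commitment gain: 11 − 5 = 6.

6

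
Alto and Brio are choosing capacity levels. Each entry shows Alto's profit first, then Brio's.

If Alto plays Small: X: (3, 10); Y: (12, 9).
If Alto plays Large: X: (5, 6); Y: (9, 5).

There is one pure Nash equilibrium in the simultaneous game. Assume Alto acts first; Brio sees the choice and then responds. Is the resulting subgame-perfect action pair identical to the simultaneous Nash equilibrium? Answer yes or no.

yes

Work backward from Brio's decision.
- Small: Brio compares 10, 9 and picks X; Alto would get 3.
- Large: Brio compares 6, 5 and picks X; Alto would get 5.
Alto's induced payoffs are 3, 5, so Alto commits to Large. Subgame-perfect outcome: (Large, X) with payoffs (5, 6).
Now find the simultaneous Nash equilibrium.
Alto's best replies: X→Large; Y→Small.
Brio's best replies: Small→X; Large→X.
The unique mutual best reply is (Large, X), giving (5, 6).
Sequential outcome (Large, X) coincides with the Nash profile (Large, X).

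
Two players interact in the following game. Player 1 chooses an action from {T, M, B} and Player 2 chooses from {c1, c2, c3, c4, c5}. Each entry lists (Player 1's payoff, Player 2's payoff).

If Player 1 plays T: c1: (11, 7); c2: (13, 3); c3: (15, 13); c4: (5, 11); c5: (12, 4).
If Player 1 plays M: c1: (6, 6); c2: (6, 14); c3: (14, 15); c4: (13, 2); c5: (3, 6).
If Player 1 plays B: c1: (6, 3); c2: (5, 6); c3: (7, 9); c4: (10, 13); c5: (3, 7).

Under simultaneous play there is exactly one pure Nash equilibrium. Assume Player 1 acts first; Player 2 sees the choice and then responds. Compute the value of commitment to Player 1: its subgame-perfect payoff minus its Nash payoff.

Solve by backward induction (Player 1 leads).
- T: BR = c3, leader payoff 15.
- M: BR = c3, leader payoff 14.
- B: BR = c4, leader payoff 10.
Player 1's induced payoffs are 15, 14, 10, so Player 1 commits to T. Subgame-perfect outcome: (T, c3) with payoffs (15, 13).
Under simultaneous play:
Player 1's best replies: c1→T; c2→T; c3→T; c4→M; c5→T.
Player 2's best replies: T→c3; M→c3; B→c4.
Only (T, c3) has each player best-responding; Nash payoffs (15, 13).
Player 1's commitment gain: 15 − 15 = 0.

0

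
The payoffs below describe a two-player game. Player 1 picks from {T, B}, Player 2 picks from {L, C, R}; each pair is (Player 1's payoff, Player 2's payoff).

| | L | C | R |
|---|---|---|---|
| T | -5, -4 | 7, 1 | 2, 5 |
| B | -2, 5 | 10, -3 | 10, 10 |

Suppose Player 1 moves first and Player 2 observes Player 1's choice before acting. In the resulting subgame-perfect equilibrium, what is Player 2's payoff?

Backward induction with Player 1 moving first.
- T: Player 2 compares -4, 1, 5 and picks R; Player 1 would get 2.
- B: Player 2 compares 5, -3, 10 and picks R; Player 1 would get 10.
Maximizing over 2, 10, Player 1 chooses B. Subgame-perfect outcome: (B, R) with payoffs (10, 10).

10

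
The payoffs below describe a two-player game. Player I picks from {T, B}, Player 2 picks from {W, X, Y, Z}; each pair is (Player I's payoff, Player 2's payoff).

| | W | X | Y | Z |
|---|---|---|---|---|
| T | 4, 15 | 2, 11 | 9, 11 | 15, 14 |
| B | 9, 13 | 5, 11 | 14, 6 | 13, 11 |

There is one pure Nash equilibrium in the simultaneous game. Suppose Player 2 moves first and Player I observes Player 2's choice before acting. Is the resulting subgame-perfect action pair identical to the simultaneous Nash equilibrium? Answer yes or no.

no

Backward induction with Player 2 moving first.
- W: Player I compares 4, 9 and picks B; Player 2 would get 13.
- X: Player I compares 2, 5 and picks B; Player 2 would get 11.
- Y: Player I compares 9, 14 and picks B; Player 2 would get 6.
- Z: Player I compares 15, 13 and picks T; Player 2 would get 14.
Among 13, 11, 6, 14, the best is 14 at Z. Subgame-perfect outcome: (T, Z) with payoffs (15, 14).
Now find the simultaneous Nash equilibrium.
Player I's best replies: W→B; X→B; Y→B; Z→T.
Player 2's best replies: T→W; B→W.
The unique mutual best reply is (B, W), giving (9, 13).
Sequential outcome (T, Z) differs from the Nash profile (B, W).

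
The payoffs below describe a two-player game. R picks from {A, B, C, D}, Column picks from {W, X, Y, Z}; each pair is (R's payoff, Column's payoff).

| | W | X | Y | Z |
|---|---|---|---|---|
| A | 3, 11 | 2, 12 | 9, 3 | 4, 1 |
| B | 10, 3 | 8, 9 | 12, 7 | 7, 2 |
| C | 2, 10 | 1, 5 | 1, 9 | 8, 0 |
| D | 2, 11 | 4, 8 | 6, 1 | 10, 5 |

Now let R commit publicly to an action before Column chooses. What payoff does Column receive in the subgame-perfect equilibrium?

Backward induction with R moving first.
- A: Column compares 11, 12, 3, 1 and picks X; R would get 2.
- B: Column compares 3, 9, 7, 2 and picks X; R would get 8.
- C: Column compares 10, 5, 9, 0 and picks W; R would get 2.
- D: Column compares 11, 8, 1, 5 and picks W; R would get 2.
Among 2, 8, 2, 2, the best is 8 at B. Subgame-perfect outcome: (B, X) with payoffs (8, 9).

9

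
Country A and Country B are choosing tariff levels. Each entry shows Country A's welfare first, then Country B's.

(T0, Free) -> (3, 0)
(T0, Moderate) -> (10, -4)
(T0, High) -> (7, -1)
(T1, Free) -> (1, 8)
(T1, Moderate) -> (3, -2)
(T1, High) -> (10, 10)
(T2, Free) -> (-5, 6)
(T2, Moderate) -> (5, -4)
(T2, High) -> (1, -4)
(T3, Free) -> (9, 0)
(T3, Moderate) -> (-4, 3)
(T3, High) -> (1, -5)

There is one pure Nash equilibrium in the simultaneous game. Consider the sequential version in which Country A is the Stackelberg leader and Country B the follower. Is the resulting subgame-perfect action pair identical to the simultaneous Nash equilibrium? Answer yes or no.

Backward induction with Country A moving first.
- T0: Country B compares 0, -4, -1 and picks Free; Country A would get 3.
- T1: Country B compares 8, -2, 10 and picks High; Country A would get 10.
- T2: Country B compares 6, -4, -4 and picks Free; Country A would get -5.
- T3: Country B compares 0, 3, -5 and picks Moderate; Country A would get -4.
Maximizing over 3, 10, -5, -4, Country A chooses T1. Subgame-perfect outcome: (T1, High) with payoffs (10, 10).
Now find the simultaneous Nash equilibrium.
Country A's best replies: Free→T3; Moderate→T0; High→T1.
Country B's best replies: T0→Free; T1→High; T2→Free; T3→Moderate.
Only (T1, High) has each player best-responding; Nash payoffs (10, 10).
Sequential outcome (T1, High) coincides with the Nash profile (T1, High).

yes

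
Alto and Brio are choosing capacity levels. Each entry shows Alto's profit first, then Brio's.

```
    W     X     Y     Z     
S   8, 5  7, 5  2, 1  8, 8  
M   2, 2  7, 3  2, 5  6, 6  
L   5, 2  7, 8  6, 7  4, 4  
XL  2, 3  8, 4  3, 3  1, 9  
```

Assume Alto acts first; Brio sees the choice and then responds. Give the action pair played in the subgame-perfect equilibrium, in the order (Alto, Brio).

Brio best-responds to each possible Alto move:
- S: BR = Z, leader payoff 8.
- M: BR = Z, leader payoff 6.
- L: BR = X, leader payoff 7.
- XL: BR = Z, leader payoff 1.
Maximizing over 8, 6, 7, 1, Alto chooses S. Subgame-perfect outcome: (S, Z) with payoffs (8, 8).

(S, Z)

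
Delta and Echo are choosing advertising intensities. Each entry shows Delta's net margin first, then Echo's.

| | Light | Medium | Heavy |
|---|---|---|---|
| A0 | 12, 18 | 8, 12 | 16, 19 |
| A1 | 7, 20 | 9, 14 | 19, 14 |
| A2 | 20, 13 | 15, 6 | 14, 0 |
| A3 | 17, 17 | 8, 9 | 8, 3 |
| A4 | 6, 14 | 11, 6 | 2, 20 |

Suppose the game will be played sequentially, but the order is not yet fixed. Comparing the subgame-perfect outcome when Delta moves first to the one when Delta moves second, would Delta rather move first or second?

first

If Delta leads: Echo's best replies are A0→Heavy, A1→Light, A2→Light, A3→Light, A4→Heavy; Delta's induced payoffs 16, 7, 20, 17, 2; outcome (A2, Light), payoffs (20, 13).
If Echo leads: Delta's best replies are Light→A2, Medium→A2, Heavy→A1; Echo's induced payoffs 13, 6, 14; outcome (A1, Heavy), payoffs (19, 14).
Delta gets 20 moving first and 19 moving second, so Delta prefers to move first.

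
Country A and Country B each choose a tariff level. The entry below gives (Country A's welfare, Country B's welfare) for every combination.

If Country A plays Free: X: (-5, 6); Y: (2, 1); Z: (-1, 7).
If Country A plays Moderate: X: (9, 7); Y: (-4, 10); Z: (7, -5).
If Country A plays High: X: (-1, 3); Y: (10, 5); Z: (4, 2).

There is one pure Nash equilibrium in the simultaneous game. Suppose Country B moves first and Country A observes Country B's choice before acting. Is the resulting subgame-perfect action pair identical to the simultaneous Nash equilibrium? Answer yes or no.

no

Work backward from Country A's decision.
- X → Country A plays Moderate (best of -5, 9, -1); Country B gets 7.
- Y → Country A plays High (best of 2, -4, 10); Country B gets 5.
- Z → Country A plays Moderate (best of -1, 7, 4); Country B gets -5.
Country B's induced payoffs are 7, 5, -5, so Country B commits to X. Subgame-perfect outcome: (Moderate, X) with payoffs (9, 7).
Under simultaneous play:
Country A's best replies: X→Moderate; Y→High; Z→Moderate.
Country B's best replies: Free→Z; Moderate→Y; High→Y.
Only (High, Y) has each player best-responding; Nash payoffs (10, 5).
Sequential outcome (Moderate, X) differs from the Nash profile (High, Y).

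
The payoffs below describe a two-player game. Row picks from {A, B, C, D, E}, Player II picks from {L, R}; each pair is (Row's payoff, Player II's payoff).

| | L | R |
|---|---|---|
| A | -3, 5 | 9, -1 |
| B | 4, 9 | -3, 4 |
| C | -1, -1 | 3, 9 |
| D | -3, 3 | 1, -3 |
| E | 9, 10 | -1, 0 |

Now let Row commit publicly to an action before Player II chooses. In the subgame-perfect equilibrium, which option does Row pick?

E

Solve by backward induction (Row leads).
- A → Player II plays L (best of 5, -1); Row gets -3.
- B → Player II plays L (best of 9, 4); Row gets 4.
- C → Player II plays R (best of -1, 9); Row gets 3.
- D → Player II plays L (best of 3, -3); Row gets -3.
- E → Player II plays L (best of 10, 0); Row gets 9.
Among -3, 4, 3, -3, 9, the best is 9 at E. Subgame-perfect outcome: (E, L) with payoffs (9, 10).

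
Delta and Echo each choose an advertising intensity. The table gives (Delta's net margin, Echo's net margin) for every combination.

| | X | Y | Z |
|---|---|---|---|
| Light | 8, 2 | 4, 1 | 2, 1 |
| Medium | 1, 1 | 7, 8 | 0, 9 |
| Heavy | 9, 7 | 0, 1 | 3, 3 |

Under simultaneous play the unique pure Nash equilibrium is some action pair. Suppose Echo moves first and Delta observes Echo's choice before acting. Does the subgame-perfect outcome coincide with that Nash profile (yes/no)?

Solve by backward induction (Echo leads).
- X: Delta compares 8, 1, 9 and picks Heavy; Echo would get 7.
- Y: Delta compares 4, 7, 0 and picks Medium; Echo would get 8.
- Z: Delta compares 2, 0, 3 and picks Heavy; Echo would get 3.
Maximizing over 7, 8, 3, Echo chooses Y. Subgame-perfect outcome: (Medium, Y) with payoffs (7, 8).
For the simultaneous game, intersect best replies.
Delta's best replies: X→Heavy; Y→Medium; Z→Heavy.
Echo's best replies: Light→X; Medium→Z; Heavy→X.
The unique mutual best reply is (Heavy, X), giving (9, 7).
Sequential outcome (Medium, Y) differs from the Nash profile (Heavy, X).

no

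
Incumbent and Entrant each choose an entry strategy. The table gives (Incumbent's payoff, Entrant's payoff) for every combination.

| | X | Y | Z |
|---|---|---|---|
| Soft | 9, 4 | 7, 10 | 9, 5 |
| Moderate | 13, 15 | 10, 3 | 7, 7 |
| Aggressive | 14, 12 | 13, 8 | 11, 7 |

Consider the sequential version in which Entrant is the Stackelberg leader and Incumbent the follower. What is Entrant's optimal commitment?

Solve by backward induction (Entrant leads).
- X: Incumbent compares 9, 13, 14 and picks Aggressive; Entrant would get 12.
- Y: Incumbent compares 7, 10, 13 and picks Aggressive; Entrant would get 8.
- Z: Incumbent compares 9, 7, 11 and picks Aggressive; Entrant would get 7.
Among 12, 8, 7, the best is 12 at X. Subgame-perfect outcome: (Aggressive, X) with payoffs (14, 12).

X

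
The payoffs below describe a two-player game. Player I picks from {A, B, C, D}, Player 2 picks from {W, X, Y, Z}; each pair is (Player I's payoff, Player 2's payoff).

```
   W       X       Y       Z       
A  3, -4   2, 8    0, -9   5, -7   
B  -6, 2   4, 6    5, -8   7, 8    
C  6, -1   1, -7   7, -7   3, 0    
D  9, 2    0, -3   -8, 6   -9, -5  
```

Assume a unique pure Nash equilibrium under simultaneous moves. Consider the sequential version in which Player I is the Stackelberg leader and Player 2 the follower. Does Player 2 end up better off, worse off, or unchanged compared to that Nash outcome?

Solve by backward induction (Player I leads).
- A → Player 2 plays X (best of -4, 8, -9, -7); Player I gets 2.
- B → Player 2 plays Z (best of 2, 6, -8, 8); Player I gets 7.
- C → Player 2 plays Z (best of -1, -7, -7, 0); Player I gets 3.
- D → Player 2 plays Y (best of 2, -3, 6, -5); Player I gets -8.
Player I's induced payoffs are 2, 7, 3, -8, so Player I commits to B. Subgame-perfect outcome: (B, Z) with payoffs (7, 8).
Now find the simultaneous Nash equilibrium.
Player I's best replies: W→D; X→B; Y→C; Z→B.
Player 2's best replies: A→X; B→Z; C→Z; D→Y.
Only (B, Z) has each player best-responding; Nash payoffs (7, 8).
Player 2 earns 8 sequentially versus 8 at the Nash outcome: unchanged.

unchanged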